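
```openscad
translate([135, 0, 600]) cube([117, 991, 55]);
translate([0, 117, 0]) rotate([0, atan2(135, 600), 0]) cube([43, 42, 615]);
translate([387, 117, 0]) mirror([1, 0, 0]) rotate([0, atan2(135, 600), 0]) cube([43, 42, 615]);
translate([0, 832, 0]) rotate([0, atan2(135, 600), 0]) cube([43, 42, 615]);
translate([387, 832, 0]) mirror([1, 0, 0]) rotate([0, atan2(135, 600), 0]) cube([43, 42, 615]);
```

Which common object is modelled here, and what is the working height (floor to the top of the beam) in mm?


A sawhorse. The overall height is 655 mm.

A beam across two mirrored pairs of raked legs — a sawhorse. The beam's underside is at z = 600 (matching the legs' vertical rise in atan2(135, 600)) and the beam is 55 mm tall, so its top is at 600 + 55 = 655 mm. The raked legs top out at the beam's underside, so that is the highest point.


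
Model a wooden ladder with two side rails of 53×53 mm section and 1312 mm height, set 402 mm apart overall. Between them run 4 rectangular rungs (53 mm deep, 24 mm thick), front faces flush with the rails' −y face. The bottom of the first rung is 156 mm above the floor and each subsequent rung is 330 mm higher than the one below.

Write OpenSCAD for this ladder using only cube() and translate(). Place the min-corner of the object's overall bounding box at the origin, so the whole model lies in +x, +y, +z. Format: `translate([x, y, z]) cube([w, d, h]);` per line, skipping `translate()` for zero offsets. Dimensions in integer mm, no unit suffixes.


// rung span = 402 - 2*53 = 296
// rung[k] z = 156 + k*330
cube([53, 53, 1312]);
translate([349, 0, 0]) cube([53, 53, 1312]);
translate([53, 0, 156]) cube([296, 53, 24]);
translate([53, 0, 486]) cube([296, 53, 24]);
translate([53, 0, 816]) cube([296, 53, 24]);
translate([53, 0, 1146]) cube([296, 53, 24]);


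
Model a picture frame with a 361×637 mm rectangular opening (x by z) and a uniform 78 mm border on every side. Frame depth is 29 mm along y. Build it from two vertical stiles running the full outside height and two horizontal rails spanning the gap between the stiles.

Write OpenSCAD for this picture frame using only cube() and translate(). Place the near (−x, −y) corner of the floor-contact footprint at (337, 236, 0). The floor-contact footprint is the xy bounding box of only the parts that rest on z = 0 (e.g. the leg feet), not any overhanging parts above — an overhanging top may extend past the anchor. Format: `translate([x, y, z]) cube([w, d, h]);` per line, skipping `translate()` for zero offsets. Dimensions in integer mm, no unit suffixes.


translate([337, 236, 0]) cube([78, 29, 793]);
translate([776, 236, 0]) cube([78, 29, 793]);
translate([415, 236, 0]) cube([361, 29, 78]);
translate([415, 236, 715]) cube([361, 29, 78]);


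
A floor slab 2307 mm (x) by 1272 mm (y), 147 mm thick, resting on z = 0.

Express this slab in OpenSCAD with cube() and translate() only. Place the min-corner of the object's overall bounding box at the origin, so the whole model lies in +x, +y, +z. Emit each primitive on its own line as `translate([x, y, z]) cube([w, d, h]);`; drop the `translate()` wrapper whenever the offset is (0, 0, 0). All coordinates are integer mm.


cube([2307, 1272, 147]);


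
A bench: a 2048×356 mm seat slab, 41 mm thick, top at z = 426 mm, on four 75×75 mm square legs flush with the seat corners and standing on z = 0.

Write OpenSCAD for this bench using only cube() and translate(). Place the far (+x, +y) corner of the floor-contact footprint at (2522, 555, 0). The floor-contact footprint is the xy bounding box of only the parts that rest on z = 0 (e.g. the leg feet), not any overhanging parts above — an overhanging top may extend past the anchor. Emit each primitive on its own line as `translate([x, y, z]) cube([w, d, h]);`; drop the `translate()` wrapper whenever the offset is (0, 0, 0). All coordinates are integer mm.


translate([474, 199, 385]) cube([2048, 356, 41]);
translate([474, 199, 0]) cube([75, 75, 385]);
translate([474, 480, 0]) cube([75, 75, 385]);
translate([2447, 199, 0]) cube([75, 75, 385]);
translate([2447, 480, 0]) cube([75, 75, 385]);


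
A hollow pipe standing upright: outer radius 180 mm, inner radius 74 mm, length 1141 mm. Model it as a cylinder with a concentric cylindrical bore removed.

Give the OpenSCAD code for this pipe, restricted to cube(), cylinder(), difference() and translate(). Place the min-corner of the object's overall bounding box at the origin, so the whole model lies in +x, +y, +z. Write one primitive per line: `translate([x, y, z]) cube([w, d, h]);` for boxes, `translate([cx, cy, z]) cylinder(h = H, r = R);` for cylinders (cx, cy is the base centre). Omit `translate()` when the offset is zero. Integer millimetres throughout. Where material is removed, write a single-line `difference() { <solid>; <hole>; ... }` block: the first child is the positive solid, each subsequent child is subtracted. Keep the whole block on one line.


difference() { translate([180, 180, 0]) cylinder(h = 1141, r = 180); translate([180, 180, 0]) cylinder(h = 1141, r = 74); }


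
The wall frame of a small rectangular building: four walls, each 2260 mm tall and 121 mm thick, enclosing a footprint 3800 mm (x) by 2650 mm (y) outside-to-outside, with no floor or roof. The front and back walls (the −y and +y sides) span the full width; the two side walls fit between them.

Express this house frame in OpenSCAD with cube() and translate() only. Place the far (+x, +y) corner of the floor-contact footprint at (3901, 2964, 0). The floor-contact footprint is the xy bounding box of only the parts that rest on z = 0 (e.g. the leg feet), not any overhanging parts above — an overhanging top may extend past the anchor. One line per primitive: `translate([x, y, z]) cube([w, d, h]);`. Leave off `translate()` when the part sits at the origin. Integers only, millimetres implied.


translate([101, 314, 0]) cube([3800, 121, 2260]);
translate([101, 2843, 0]) cube([3800, 121, 2260]);
translate([101, 435, 0]) cube([121, 2408, 2260]);
translate([3780, 435, 0]) cube([121, 2408, 2260]);


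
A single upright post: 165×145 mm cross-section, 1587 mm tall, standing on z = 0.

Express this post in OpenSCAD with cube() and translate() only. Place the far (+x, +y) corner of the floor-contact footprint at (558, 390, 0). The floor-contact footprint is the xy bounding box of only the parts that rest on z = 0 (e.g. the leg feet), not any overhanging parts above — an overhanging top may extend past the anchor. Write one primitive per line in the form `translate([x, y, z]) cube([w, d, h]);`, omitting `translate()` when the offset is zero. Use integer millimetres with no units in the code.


translate([393, 245, 0]) cube([165, 145, 1587]);


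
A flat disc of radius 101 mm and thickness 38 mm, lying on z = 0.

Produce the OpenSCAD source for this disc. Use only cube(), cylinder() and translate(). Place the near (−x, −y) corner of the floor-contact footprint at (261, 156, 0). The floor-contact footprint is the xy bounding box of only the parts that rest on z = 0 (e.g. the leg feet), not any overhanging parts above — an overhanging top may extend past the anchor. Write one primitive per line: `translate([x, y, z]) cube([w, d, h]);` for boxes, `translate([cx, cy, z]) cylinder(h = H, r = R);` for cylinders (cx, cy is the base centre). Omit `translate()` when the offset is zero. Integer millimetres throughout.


translate([362, 257, 0]) cylinder(h = 38, r = 101);


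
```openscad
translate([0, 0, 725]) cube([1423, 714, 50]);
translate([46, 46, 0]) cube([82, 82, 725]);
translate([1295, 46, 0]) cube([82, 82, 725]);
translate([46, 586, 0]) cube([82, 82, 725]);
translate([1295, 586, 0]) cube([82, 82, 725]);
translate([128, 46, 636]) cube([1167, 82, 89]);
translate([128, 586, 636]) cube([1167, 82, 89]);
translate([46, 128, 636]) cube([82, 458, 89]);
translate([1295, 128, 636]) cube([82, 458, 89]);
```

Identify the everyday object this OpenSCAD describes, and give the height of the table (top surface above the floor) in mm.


A table. The table height is 775 mm.

A 1423×714×50 slab sits at z = 725 on four 82 mm square posts — a table. The top surface is at 725 + 50 = 775 mm.


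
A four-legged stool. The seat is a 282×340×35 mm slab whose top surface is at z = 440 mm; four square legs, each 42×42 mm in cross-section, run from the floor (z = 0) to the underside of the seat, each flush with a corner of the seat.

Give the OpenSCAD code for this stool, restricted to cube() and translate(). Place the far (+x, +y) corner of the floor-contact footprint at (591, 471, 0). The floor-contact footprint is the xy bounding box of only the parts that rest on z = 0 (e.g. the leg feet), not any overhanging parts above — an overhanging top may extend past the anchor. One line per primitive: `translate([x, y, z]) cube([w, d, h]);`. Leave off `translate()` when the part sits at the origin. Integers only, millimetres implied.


// leg_h = 440 - 35 = 405
translate([309, 131, 405]) cube([282, 340, 35]);
translate([309, 131, 0]) cube([42, 42, 405]);
translate([549, 131, 0]) cube([42, 42, 405]);
translate([309, 429, 0]) cube([42, 42, 405]);
translate([549, 429, 0]) cube([42, 42, 405]);


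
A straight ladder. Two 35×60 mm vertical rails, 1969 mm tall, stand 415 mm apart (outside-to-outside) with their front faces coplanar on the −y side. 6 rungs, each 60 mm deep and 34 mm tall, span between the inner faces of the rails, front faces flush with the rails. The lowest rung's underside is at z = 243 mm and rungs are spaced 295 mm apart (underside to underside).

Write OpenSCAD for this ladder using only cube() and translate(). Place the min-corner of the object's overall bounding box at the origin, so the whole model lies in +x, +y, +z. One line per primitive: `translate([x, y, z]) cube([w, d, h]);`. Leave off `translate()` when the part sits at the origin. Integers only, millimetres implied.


cube([35, 60, 1969]);
translate([380, 0, 0]) cube([35, 60, 1969]);
translate([35, 0, 243]) cube([345, 60, 34]);
translate([35, 0, 538]) cube([345, 60, 34]);
translate([35, 0, 833]) cube([345, 60, 34]);
translate([35, 0, 1128]) cube([345, 60, 34]);
translate([35, 0, 1423]) cube([345, 60, 34]);
translate([35, 0, 1718]) cube([345, 60, 34]);


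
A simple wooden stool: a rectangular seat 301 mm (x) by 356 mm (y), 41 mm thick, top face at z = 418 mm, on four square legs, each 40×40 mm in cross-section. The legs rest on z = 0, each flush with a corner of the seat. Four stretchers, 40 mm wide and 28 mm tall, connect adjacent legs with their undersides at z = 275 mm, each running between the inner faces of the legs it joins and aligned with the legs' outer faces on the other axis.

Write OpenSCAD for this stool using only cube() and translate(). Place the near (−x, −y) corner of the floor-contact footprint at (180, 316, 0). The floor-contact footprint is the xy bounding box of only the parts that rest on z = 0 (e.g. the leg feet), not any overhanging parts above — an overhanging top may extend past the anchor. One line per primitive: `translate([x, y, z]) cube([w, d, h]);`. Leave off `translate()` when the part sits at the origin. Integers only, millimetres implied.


translate([180, 316, 377]) cube([301, 356, 41]);
translate([180, 316, 0]) cube([40, 40, 377]);
translate([441, 316, 0]) cube([40, 40, 377]);
translate([180, 632, 0]) cube([40, 40, 377]);
translate([441, 632, 0]) cube([40, 40, 377]);
translate([220, 316, 275]) cube([221, 40, 28]);
translate([220, 632, 275]) cube([221, 40, 28]);
translate([180, 356, 275]) cube([40, 276, 28]);
translate([441, 356, 275]) cube([40, 276, 28]);


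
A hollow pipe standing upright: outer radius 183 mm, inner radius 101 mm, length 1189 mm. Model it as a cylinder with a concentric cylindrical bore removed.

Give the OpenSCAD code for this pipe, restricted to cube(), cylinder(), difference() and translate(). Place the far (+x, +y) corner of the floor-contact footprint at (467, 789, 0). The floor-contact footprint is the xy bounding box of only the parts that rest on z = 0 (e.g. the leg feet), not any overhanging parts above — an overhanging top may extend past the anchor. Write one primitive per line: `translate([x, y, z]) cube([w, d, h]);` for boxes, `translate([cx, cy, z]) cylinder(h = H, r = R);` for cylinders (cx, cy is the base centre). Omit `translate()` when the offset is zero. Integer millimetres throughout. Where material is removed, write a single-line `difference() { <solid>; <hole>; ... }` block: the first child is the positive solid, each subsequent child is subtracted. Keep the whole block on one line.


difference() { translate([284, 606, 0]) cylinder(h = 1189, r = 183); translate([284, 606, 0]) cylinder(h = 1189, r = 101); }


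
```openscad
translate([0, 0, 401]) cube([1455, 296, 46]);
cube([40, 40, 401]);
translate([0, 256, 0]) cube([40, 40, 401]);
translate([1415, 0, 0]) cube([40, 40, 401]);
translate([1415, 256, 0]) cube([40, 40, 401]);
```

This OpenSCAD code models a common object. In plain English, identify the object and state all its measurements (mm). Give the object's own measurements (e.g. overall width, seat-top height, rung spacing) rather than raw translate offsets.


A long wooden bench with a 1455 mm (x) × 296 mm (y) seat, 46 mm thick, its top surface 447 mm above the floor. Four 40 mm square legs at the seat corners, flush with the edges, run from z = 0 to the seat underside.


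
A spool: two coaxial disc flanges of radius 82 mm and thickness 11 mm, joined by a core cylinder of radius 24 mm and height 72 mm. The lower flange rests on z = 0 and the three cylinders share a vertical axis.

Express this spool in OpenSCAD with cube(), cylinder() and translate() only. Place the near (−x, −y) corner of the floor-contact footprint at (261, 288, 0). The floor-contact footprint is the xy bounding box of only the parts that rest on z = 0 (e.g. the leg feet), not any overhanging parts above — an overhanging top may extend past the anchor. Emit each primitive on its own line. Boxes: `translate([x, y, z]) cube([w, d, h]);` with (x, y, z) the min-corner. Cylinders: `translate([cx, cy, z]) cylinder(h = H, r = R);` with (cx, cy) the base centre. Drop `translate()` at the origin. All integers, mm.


translate([343, 370, 0]) cylinder(h = 11, r = 82);
translate([343, 370, 11]) cylinder(h = 72, r = 24);
translate([343, 370, 83]) cylinder(h = 11, r = 82);


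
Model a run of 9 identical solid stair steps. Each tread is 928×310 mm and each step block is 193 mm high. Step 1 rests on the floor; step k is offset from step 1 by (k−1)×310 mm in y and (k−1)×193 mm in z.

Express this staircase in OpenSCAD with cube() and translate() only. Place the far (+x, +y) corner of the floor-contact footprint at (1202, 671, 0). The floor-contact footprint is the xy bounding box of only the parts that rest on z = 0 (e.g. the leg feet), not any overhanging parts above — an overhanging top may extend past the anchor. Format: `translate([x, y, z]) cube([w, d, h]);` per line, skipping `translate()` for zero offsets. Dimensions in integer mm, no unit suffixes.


translate([274, 361, 0]) cube([928, 310, 193]);
translate([274, 671, 193]) cube([928, 310, 193]);
translate([274, 981, 386]) cube([928, 310, 193]);
translate([274, 1291, 579]) cube([928, 310, 193]);
translate([274, 1601, 772]) cube([928, 310, 193]);
translate([274, 1911, 965]) cube([928, 310, 193]);
translate([274, 2221, 1158]) cube([928, 310, 193]);
translate([274, 2531, 1351]) cube([928, 310, 193]);
translate([274, 2841, 1544]) cube([928, 310, 193]);


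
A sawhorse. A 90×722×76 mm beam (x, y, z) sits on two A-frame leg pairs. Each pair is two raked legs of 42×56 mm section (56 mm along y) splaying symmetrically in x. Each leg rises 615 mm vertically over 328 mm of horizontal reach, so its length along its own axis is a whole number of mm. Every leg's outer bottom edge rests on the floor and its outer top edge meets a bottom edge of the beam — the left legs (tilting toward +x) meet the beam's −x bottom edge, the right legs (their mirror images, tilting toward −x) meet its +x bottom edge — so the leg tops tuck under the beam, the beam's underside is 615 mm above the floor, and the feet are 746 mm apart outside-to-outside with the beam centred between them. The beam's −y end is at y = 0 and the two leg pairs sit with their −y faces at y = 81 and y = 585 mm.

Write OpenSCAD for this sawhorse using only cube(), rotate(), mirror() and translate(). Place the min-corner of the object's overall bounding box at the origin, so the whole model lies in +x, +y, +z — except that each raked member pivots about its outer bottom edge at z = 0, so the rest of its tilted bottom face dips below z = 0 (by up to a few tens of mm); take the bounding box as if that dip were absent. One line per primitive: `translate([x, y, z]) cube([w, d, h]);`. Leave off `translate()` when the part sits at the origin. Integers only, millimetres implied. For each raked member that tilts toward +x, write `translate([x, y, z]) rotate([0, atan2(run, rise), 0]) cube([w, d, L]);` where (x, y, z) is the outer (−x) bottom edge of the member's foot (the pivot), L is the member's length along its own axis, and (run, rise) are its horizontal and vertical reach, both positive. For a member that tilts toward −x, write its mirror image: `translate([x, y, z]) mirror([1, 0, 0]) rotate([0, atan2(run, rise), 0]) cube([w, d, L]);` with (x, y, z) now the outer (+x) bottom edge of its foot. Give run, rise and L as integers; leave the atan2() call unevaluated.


translate([328, 0, 615]) cube([90, 722, 76]);
translate([0, 81, 0]) rotate([0, atan2(328, 615), 0]) cube([42, 56, 697]);
translate([746, 81, 0]) mirror([1, 0, 0]) rotate([0, atan2(328, 615), 0]) cube([42, 56, 697]);
translate([0, 585, 0]) rotate([0, atan2(328, 615), 0]) cube([42, 56, 697]);
translate([746, 585, 0]) mirror([1, 0, 0]) rotate([0, atan2(328, 615), 0]) cube([42, 56, 697]);


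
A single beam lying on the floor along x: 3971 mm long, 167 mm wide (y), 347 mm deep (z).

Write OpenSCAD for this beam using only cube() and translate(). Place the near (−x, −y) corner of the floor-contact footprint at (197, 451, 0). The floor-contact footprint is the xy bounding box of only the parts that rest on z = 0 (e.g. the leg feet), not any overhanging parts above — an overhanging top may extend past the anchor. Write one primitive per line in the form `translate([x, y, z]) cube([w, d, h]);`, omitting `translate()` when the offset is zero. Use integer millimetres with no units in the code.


translate([197, 451, 0]) cube([3971, 167, 347]);


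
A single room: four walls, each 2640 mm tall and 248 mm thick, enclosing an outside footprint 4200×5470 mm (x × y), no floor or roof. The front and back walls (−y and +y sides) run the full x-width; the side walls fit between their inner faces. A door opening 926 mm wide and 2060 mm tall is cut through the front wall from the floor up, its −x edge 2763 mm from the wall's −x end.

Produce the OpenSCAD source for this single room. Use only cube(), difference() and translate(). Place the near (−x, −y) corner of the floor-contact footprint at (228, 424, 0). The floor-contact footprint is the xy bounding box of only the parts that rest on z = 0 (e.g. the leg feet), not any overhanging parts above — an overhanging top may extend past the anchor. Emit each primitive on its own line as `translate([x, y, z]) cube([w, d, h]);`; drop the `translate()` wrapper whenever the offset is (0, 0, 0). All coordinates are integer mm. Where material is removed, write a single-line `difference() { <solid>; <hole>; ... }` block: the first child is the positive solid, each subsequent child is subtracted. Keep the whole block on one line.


difference() { translate([228, 424, 0]) cube([4200, 248, 2640]); translate([2991, 424, 0]) cube([926, 248, 2060]); }
translate([228, 5646, 0]) cube([4200, 248, 2640]);
translate([228, 672, 0]) cube([248, 4974, 2640]);
translate([4180, 672, 0]) cube([248, 4974, 2640]);


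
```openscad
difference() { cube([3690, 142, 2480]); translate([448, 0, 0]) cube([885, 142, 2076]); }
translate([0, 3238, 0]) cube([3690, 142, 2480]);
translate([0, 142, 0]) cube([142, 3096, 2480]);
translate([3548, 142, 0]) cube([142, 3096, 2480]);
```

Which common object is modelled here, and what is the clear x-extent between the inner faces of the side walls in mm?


A single room. The interior width is 3406 mm.

Four walls enclosing a rectangle with a door in the front wall — a room. Outside width 3690 minus two 142 mm walls gives 3406 mm.


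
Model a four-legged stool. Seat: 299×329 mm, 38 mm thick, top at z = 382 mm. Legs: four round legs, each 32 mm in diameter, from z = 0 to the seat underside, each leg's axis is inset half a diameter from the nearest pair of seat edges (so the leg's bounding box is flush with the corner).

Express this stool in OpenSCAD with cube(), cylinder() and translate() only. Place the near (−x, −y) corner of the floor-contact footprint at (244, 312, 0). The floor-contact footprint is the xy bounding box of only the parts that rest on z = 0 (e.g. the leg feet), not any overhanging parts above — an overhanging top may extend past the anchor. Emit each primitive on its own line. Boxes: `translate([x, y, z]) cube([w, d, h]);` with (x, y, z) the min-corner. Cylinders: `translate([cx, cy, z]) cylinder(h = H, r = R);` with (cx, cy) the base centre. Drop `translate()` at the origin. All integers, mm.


translate([244, 312, 344]) cube([299, 329, 38]);
translate([260, 328, 0]) cylinder(h = 344, r = 16);
translate([527, 328, 0]) cylinder(h = 344, r = 16);
translate([260, 625, 0]) cylinder(h = 344, r = 16);
translate([527, 625, 0]) cylinder(h = 344, r = 16);


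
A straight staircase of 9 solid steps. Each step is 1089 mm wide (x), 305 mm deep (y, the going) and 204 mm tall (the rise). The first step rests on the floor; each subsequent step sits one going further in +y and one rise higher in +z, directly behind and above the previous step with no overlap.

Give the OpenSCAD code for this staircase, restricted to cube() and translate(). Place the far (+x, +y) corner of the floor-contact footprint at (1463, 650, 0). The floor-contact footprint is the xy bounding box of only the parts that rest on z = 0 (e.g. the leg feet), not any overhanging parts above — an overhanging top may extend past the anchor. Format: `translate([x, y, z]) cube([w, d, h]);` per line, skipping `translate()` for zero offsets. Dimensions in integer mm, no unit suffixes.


translate([374, 345, 0]) cube([1089, 305, 204]);
translate([374, 650, 204]) cube([1089, 305, 204]);
translate([374, 955, 408]) cube([1089, 305, 204]);
translate([374, 1260, 612]) cube([1089, 305, 204]);
translate([374, 1565, 816]) cube([1089, 305, 204]);
translate([374, 1870, 1020]) cube([1089, 305, 204]);
translate([374, 2175, 1224]) cube([1089, 305, 204]);
translate([374, 2480, 1428]) cube([1089, 305, 204]);
translate([374, 2785, 1632]) cube([1089, 305, 204]);


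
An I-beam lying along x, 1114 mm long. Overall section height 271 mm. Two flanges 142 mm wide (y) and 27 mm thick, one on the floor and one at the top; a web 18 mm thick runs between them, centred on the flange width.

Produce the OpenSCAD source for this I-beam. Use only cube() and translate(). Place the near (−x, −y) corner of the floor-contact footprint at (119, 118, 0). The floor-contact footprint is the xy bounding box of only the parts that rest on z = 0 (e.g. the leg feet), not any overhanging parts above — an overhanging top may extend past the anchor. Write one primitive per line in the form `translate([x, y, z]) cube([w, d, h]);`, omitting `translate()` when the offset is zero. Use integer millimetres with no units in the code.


translate([119, 118, 0]) cube([1114, 142, 27]);
translate([119, 180, 27]) cube([1114, 18, 217]);
translate([119, 118, 244]) cube([1114, 142, 27]);


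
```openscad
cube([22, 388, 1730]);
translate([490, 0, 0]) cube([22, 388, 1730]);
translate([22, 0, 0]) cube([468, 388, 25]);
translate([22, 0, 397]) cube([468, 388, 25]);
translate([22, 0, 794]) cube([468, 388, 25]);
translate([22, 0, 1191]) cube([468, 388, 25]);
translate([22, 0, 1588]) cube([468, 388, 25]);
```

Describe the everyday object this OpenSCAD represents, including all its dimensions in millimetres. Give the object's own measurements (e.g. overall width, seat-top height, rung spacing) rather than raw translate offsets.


An open bookshelf. Two side panels, each 22 mm thick, 388 mm deep and 1730 mm tall, stand 512 mm apart (outside-to-outside). Between them sit 5 shelves, each 25 mm thick and 388 mm deep, spanning the full gap between the sides. The bottom shelf rests on the floor (its underside at z = 0) and the clear gap between one shelf's top and the next shelf's underside is 372 mm.


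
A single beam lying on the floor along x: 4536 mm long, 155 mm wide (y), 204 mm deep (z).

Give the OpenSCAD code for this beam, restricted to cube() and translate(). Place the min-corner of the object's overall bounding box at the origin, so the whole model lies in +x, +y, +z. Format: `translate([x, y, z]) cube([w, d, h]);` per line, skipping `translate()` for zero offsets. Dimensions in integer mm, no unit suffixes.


cube([4536, 155, 204]);


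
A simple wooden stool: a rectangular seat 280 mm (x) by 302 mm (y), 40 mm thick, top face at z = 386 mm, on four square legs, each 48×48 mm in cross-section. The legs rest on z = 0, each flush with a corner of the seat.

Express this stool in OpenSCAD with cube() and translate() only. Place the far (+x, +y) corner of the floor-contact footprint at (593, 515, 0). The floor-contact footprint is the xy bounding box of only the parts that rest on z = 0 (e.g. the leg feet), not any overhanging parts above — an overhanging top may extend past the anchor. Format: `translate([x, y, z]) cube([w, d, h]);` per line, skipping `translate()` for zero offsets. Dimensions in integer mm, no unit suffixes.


translate([313, 213, 346]) cube([280, 302, 40]);
translate([313, 213, 0]) cube([48, 48, 346]);
translate([545, 213, 0]) cube([48, 48, 346]);
translate([313, 467, 0]) cube([48, 48, 346]);
translate([545, 467, 0]) cube([48, 48, 346]);


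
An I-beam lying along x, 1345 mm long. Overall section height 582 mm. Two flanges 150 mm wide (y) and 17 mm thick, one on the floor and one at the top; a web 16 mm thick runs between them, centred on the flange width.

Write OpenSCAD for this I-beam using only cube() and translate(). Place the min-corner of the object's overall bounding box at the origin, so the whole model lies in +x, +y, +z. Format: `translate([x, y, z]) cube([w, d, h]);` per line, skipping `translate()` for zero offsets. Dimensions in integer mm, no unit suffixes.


cube([1345, 150, 17]);
translate([0, 67, 17]) cube([1345, 16, 548]);
translate([0, 0, 565]) cube([1345, 150, 17]);


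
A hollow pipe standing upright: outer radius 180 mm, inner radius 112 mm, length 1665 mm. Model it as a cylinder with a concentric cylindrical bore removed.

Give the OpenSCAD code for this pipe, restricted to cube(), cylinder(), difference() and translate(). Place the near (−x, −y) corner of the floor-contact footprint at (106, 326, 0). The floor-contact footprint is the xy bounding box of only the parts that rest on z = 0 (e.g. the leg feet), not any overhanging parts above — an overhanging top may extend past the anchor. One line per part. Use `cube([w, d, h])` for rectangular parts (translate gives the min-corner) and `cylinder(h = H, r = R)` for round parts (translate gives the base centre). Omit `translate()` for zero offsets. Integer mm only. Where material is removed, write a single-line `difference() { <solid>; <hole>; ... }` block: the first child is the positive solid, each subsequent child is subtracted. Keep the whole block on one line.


difference() { translate([286, 506, 0]) cylinder(h = 1665, r = 180); translate([286, 506, 0]) cylinder(h = 1665, r = 112); }


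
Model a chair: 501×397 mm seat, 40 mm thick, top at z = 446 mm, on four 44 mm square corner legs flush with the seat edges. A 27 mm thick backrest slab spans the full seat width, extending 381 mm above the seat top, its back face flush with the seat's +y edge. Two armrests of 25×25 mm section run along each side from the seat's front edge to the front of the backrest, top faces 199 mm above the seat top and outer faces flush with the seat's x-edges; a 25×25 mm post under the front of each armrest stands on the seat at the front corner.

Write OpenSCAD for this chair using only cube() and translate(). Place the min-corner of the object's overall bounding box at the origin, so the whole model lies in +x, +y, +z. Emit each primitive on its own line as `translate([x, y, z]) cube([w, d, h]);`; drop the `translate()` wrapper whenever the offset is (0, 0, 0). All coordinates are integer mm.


translate([0, 0, 406]) cube([501, 397, 40]);
cube([44, 44, 406]);
translate([457, 0, 0]) cube([44, 44, 406]);
translate([0, 353, 0]) cube([44, 44, 406]);
translate([457, 353, 0]) cube([44, 44, 406]);
translate([0, 370, 446]) cube([501, 27, 381]);
translate([0, 0, 620]) cube([25, 370, 25]);
translate([476, 0, 620]) cube([25, 370, 25]);
translate([0, 0, 446]) cube([25, 25, 174]);
translate([476, 0, 446]) cube([25, 25, 174]);


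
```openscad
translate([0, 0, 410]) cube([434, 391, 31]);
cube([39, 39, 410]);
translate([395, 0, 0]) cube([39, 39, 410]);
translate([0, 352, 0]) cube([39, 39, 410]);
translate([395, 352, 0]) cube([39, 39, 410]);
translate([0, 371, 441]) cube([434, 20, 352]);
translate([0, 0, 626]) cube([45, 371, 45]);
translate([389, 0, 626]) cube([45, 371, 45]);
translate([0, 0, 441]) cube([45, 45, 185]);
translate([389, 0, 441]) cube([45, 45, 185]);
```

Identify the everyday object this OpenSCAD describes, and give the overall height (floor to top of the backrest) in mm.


A chair. The overall height is 793 mm.

A slab on four corner posts with a tall panel at the back — a chair. The seat slab sits at z = 410 with thickness 31, and the 352 mm backrest starts at the seat top, so the overall height is 410 + 31 + 352 = 793 mm.


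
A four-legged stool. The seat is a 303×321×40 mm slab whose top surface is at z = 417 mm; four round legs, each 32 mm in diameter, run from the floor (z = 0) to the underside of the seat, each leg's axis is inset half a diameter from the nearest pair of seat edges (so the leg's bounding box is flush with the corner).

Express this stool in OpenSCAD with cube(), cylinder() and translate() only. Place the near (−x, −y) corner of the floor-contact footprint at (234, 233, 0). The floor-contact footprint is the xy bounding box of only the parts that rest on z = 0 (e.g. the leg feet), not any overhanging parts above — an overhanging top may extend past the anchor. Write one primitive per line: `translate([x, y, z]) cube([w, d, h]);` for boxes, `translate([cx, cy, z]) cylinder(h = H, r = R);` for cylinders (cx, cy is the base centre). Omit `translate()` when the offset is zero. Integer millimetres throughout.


translate([234, 233, 377]) cube([303, 321, 40]);
translate([250, 249, 0]) cylinder(h = 377, r = 16);
translate([521, 249, 0]) cylinder(h = 377, r = 16);
translate([250, 538, 0]) cylinder(h = 377, r = 16);
translate([521, 538, 0]) cylinder(h = 377, r = 16);


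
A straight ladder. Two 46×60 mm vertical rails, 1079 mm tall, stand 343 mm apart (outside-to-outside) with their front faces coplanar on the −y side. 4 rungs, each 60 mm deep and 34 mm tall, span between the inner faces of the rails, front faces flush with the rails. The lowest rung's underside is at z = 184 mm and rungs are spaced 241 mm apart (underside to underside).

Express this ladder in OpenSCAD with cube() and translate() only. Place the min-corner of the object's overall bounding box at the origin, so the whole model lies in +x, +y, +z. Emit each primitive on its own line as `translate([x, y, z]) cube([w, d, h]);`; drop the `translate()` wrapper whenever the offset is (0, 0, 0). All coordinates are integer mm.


cube([46, 60, 1079]);
translate([297, 0, 0]) cube([46, 60, 1079]);
translate([46, 0, 184]) cube([251, 60, 34]);
translate([46, 0, 425]) cube([251, 60, 34]);
translate([46, 0, 666]) cube([251, 60, 34]);
translate([46, 0, 907]) cube([251, 60, 34]);


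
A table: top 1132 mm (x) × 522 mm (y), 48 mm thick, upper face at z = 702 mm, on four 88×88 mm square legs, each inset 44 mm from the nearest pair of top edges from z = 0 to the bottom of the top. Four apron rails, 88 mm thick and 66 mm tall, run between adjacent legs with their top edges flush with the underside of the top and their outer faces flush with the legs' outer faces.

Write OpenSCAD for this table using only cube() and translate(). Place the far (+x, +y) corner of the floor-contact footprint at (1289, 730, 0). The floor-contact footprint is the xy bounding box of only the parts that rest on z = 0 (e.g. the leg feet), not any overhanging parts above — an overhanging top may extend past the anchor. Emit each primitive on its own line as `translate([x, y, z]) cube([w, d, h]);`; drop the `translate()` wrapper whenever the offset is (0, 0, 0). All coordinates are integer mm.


translate([201, 252, 654]) cube([1132, 522, 48]);
translate([245, 296, 0]) cube([88, 88, 654]);
translate([1201, 296, 0]) cube([88, 88, 654]);
translate([245, 642, 0]) cube([88, 88, 654]);
translate([1201, 642, 0]) cube([88, 88, 654]);
translate([333, 296, 588]) cube([868, 88, 66]);
translate([333, 642, 588]) cube([868, 88, 66]);
translate([245, 384, 588]) cube([88, 258, 66]);
translate([1201, 384, 588]) cube([88, 258, 66]);


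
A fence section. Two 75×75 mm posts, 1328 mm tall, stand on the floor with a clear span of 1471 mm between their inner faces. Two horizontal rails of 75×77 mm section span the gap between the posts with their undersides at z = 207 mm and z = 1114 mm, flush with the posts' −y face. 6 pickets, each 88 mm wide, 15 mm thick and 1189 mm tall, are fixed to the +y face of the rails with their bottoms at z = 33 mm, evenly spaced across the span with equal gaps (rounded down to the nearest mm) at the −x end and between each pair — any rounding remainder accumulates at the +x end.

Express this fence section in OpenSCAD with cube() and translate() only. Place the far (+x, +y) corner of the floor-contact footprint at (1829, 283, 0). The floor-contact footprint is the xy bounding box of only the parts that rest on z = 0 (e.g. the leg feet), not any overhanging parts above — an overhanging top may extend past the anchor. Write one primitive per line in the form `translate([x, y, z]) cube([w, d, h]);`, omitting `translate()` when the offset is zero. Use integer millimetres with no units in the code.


translate([208, 208, 0]) cube([75, 75, 1328]);
translate([1754, 208, 0]) cube([75, 75, 1328]);
translate([283, 208, 207]) cube([1471, 75, 77]);
translate([283, 208, 1114]) cube([1471, 75, 77]);
translate([417, 283, 33]) cube([88, 15, 1189]);
translate([639, 283, 33]) cube([88, 15, 1189]);
translate([861, 283, 33]) cube([88, 15, 1189]);
translate([1083, 283, 33]) cube([88, 15, 1189]);
translate([1305, 283, 33]) cube([88, 15, 1189]);
translate([1527, 283, 33]) cube([88, 15, 1189]);


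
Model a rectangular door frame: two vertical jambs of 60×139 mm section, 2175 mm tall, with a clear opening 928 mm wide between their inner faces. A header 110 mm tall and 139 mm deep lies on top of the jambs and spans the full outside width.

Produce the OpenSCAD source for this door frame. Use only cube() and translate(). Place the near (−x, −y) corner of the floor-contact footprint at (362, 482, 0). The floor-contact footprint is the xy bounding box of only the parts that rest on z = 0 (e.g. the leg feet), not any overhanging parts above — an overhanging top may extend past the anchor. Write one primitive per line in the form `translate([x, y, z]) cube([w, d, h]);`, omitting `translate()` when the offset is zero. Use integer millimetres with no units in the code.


translate([362, 482, 0]) cube([60, 139, 2175]);
translate([1350, 482, 0]) cube([60, 139, 2175]);
translate([362, 482, 2175]) cube([1048, 139, 110]);


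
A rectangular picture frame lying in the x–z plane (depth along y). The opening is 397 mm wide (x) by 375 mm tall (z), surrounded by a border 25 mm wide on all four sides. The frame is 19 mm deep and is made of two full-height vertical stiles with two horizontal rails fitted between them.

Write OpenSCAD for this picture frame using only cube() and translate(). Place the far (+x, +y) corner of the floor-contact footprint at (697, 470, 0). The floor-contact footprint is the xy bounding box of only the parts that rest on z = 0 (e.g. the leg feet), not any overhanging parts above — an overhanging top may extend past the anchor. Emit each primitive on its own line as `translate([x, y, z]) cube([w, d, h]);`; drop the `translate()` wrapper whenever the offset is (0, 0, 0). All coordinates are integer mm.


translate([250, 451, 0]) cube([25, 19, 425]);
translate([672, 451, 0]) cube([25, 19, 425]);
translate([275, 451, 0]) cube([397, 19, 25]);
translate([275, 451, 400]) cube([397, 19, 25]);


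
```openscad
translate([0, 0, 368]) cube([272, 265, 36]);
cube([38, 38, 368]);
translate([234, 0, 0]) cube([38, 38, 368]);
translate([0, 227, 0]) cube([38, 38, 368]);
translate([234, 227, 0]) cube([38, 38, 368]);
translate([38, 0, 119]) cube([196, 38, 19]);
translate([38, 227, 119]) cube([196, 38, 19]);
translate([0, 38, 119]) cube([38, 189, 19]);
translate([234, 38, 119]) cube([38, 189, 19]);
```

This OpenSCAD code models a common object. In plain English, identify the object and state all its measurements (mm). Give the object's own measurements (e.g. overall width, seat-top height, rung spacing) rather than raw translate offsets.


A simple wooden stool: a rectangular seat 272 mm (x) by 265 mm (y), 36 mm thick, top face at z = 404 mm, on four square legs, each 38×38 mm in cross-section. The legs rest on z = 0, each flush with a corner of the seat. Four stretchers, 38 mm wide and 19 mm tall, connect adjacent legs with their undersides at z = 119 mm, each running between the inner faces of the legs it joins and aligned with the legs' outer faces on the other axis.


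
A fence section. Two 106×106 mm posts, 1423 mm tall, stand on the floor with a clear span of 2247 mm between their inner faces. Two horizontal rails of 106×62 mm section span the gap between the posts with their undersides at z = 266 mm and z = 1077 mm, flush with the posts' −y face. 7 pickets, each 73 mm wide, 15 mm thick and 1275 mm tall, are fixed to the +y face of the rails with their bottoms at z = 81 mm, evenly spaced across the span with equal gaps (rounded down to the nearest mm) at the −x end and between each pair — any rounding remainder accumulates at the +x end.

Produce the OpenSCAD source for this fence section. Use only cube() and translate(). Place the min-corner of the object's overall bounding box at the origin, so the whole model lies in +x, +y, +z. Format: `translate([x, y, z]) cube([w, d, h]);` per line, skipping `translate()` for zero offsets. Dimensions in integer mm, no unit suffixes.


cube([106, 106, 1423]);
translate([2353, 0, 0]) cube([106, 106, 1423]);
translate([106, 0, 266]) cube([2247, 106, 62]);
translate([106, 0, 1077]) cube([2247, 106, 62]);
translate([323, 106, 81]) cube([73, 15, 1275]);
translate([613, 106, 81]) cube([73, 15, 1275]);
translate([903, 106, 81]) cube([73, 15, 1275]);
translate([1193, 106, 81]) cube([73, 15, 1275]);
translate([1483, 106, 81]) cube([73, 15, 1275]);
translate([1773, 106, 81]) cube([73, 15, 1275]);
translate([2063, 106, 81]) cube([73, 15, 1275]);


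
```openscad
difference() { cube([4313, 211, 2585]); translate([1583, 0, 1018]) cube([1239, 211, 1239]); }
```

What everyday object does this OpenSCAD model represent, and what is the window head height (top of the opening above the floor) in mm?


A wall with a window opening. The window head height is 2257 mm.

A wall with a rectangular opening subtracted — a window. Sill at z = 1018, opening 1239 mm tall, so the head is at 1018 + 1239 = 2257 mm.


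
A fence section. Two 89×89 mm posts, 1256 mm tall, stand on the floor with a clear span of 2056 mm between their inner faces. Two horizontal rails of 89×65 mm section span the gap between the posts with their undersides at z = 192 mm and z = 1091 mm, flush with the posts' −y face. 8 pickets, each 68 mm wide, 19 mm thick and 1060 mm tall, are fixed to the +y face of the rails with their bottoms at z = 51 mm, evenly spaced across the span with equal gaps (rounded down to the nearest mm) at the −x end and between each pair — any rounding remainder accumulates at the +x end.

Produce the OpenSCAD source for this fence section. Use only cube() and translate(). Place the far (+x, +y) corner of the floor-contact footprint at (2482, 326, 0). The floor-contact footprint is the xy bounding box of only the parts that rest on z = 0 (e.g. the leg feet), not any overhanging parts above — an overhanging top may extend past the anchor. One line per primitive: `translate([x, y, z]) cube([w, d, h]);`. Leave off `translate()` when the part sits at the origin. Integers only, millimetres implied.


translate([248, 237, 0]) cube([89, 89, 1256]);
translate([2393, 237, 0]) cube([89, 89, 1256]);
translate([337, 237, 192]) cube([2056, 89, 65]);
translate([337, 237, 1091]) cube([2056, 89, 65]);
translate([505, 326, 51]) cube([68, 19, 1060]);
translate([741, 326, 51]) cube([68, 19, 1060]);
translate([977, 326, 51]) cube([68, 19, 1060]);
translate([1213, 326, 51]) cube([68, 19, 1060]);
translate([1449, 326, 51]) cube([68, 19, 1060]);
translate([1685, 326, 51]) cube([68, 19, 1060]);
translate([1921, 326, 51]) cube([68, 19, 1060]);
translate([2157, 326, 51]) cube([68, 19, 1060]);
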